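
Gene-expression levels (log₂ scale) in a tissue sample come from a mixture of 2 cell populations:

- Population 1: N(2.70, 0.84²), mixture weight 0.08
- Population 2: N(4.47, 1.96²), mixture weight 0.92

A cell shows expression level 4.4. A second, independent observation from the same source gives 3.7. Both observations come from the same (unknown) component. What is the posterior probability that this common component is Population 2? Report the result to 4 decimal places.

0.9685

Apply Bayes' rule: the posterior for each component is proportional to its prior times its likelihood at x.
Since both observations come from the same component, the likelihood for component k is f_k(x₁)·f_k(x₂).
  f_1 = [(1/(0.84·√(2π)))·exp(−(4.4−2.70)²/(2·0.84²)) = 0.474931·exp(-2.04790) = 0.0612686] × [0.23382] = 0.0143259
  f_2 = [(1/(1.96·√(2π)))·exp(−(4.4−4.47)²/(2·1.96²)) = 0.203542·exp(-0.00064) = 0.203412] × [0.188426] = 0.0383281
Unnormalised posteriors:
  π_1·f_1 = 0.08 × 0.0143259 = 0.00114607
  π_2·f_2 = 0.92 × 0.0383281 = 0.0352618
Marginal: 0.00114607 + 0.0352618 = 0.0364079
P(Population 2 | x₁,x₂) ≈ 0.9685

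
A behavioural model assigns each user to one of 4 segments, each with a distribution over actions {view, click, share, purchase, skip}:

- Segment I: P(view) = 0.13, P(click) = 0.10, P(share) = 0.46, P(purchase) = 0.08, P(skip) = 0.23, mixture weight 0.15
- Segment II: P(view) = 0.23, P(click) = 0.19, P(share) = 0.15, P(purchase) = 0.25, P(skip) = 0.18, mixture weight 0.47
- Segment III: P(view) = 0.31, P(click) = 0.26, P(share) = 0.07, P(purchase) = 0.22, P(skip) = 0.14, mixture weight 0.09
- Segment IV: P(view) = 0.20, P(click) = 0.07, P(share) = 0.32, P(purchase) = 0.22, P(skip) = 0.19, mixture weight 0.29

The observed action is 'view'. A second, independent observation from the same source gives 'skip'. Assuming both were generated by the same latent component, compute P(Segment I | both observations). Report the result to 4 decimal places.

0.1154

Apply Bayes' rule: the posterior for each component is proportional to its prior times its likelihood at x.
Since both observations come from the same component, the likelihood for component k is f_k(x₁)·f_k(x₂).
  p_I = [P(view | comp) = 0.13] × [0.23] = 0.0299
  p_II = [P(view | comp) = 0.23] × [0.18] = 0.0414
  p_III = [P(view | comp) = 0.31] × [0.14] = 0.0434
  p_IV = [P(view | comp) = 0.20] × [0.19] = 0.038
Prior × likelihood for each component:
  P(Z=I)·p_I = 0.15 × 0.0299 = 0.004485
  P(Z=II)·p_II = 0.47 × 0.0414 = 0.019458
  P(Z=III)·p_III = 0.09 × 0.0434 = 0.003906
  P(Z=IV)·p_IV = 0.29 × 0.038 = 0.01102
Sum: 0.004485 + 0.019458 + 0.003906 + 0.01102 = 0.038869
P(Segment I | data) = 0.004485 / 0.038869 ≈ 0.1154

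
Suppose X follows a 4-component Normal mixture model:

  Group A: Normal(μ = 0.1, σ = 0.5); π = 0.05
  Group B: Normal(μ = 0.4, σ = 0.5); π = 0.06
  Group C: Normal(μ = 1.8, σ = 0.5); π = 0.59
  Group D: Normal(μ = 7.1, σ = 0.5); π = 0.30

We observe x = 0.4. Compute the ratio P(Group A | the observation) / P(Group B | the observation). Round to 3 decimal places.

0.696

Since P(k|x) ∝ P(Z=k) f_k(x), the posterior odds are P(Z=i) f_i(x) / (P(Z=j) f_j(x)).
Normal densities:
  L_A = (1/(0.5·√(2π)))·exp(−(0.4−0.1)²/(2·0.5²)) = 0.797885·exp(-0.18000) = 0.666449
  L_B = (1/(0.5·√(2π)))·exp(−(0.4−0.4)²/(2·0.5²)) = 0.797885·exp(-0.00000) = 0.797885
  L_C = (1/(0.5·√(2π)))·exp(−(0.4−1.8)²/(2·0.5²)) = 0.797885·exp(-3.92000) = 0.0158309
  L_D = (1/(0.5·√(2π)))·exp(−(0.4−7.1)²/(2·0.5²)) = 0.797885·exp(-89.78000) = 8.1467e-40
Posterior odds = (P(Z=A)·L_A) / (P(Z=B)·L_B) = (0.05·0.666449) / (0.06·0.797885) = 0.0333225 / 0.0478731 ≈ 0.696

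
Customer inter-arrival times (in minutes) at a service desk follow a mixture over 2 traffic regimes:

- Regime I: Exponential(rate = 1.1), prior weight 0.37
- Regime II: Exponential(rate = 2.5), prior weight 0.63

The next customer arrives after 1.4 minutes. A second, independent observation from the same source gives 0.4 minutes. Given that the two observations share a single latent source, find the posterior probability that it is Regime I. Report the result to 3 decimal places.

By Bayes' theorem, P(k | x) = π_k f_k(x) / Σ_j π_j f_j(x).
Since both observations come from the same component, the likelihood for component k is f_k(x₁)·f_k(x₂).
  p_I = [0.235819] × [0.70844] = 0.167064
  p_II = [0.0754935] × [0.919699] = 0.0694312
Unnormalised posteriors:
  π_I·p_I = 0.37 × 0.167064 = 0.0618136
  π_II·p_II = 0.63 × 0.0694312 = 0.0437417
Denominator: 0.0618136 + 0.0437417 = 0.105555
P(Regime I | data) = 0.0618136 / 0.105555 ≈ 0.586

0.586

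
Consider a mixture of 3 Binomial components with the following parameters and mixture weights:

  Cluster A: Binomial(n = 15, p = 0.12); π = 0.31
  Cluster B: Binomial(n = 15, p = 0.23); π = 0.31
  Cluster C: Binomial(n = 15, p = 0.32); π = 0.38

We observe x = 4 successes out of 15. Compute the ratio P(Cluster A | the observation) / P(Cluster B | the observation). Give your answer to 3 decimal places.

Since P(k|x) ∝ π_k f_k(x), the posterior odds are π_i f_i(x) / (π_j f_j(x)).
Component likelihoods at x = 4 successes out of 15:
  p_A = 0.0693693
  p_B = 0.215497
  p_C = 0.205746
Posterior odds = (π_A·p_A) / (π_B·p_B) = (0.31·0.0693693) / (0.31·0.215497) = 0.0215045 / 0.0668042 ≈ 0.322

0.322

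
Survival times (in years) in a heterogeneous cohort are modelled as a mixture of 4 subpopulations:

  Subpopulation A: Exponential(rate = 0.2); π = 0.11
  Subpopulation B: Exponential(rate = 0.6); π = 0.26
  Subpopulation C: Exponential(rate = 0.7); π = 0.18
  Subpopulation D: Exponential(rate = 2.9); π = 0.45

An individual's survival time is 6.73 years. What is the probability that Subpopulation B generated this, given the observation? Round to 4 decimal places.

0.2862

The responsibility of component k is π_k f_k(x) divided by Σ_j π_j f_j(x).
Evaluate each component's likelihood at the observed value:
  L_A = 0.0520559
  L_B = 0.0105796
  L_C = 0.00629704
  L_D = 9.68886e-09
Multiply by the mixture weights:
  π_A·L_A = 0.11 × 0.0520559 = 0.00572614
  π_B·L_B = 0.26 × 0.0105796 = 0.0027507
  π_C·L_C = 0.18 × 0.00629704 = 0.00113347
  π_D·L_D = 0.45 × 9.68886e-09 = 4.35999e-09
Denominator: 0.00572614 + 0.0027507 + 0.00113347 + 4.35999e-09 = 0.00961032
P(Subpopulation B | data) ≈ 0.2862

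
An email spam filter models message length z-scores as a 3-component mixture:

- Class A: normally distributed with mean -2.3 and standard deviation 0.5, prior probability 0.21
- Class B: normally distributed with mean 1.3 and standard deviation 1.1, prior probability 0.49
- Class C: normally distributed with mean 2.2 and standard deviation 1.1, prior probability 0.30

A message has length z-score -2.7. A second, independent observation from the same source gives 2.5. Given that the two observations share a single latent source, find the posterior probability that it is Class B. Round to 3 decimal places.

Posterior ∝ prior × likelihood, so P(k | x) ∝ π_k f_k(x); normalise over all components.
Since both observations come from the same component, the likelihood for component k is f_k(x₁)·f_k(x₂).
  p_A = [(1/(0.5·√(2π)))·exp(−(-2.7−-2.3)²/(2·0.5²)) = 0.797885·exp(-0.32000) = 0.579383] × [7.75622e-21] = 4.49383e-21
  p_B = [(1/(1.1·√(2π)))·exp(−(-2.7−1.3)²/(2·1.1²)) = 0.362675·exp(-6.61157) = 0.000487696] × [0.20003] = 9.75536e-05
  p_C = [(1/(1.1·√(2π)))·exp(−(-2.7−2.2)²/(2·1.1²)) = 0.362675·exp(-9.92149) = 1.78103e-05] × [0.349435] = 6.22352e-06
Weight by the priors:
  π_A·p_A = 0.21 × 4.49383e-21 = 9.43703e-22
  π_B·p_B = 0.49 × 9.75536e-05 = 4.78012e-05
  π_C·p_C = 0.30 × 6.22352e-06 = 1.86706e-06
Evidence: 9.43703e-22 + 4.78012e-05 + 1.86706e-06 = 4.96683e-05
P(Class B | data) = 4.78012e-05 / 4.96683e-05 ≈ 0.962

0.962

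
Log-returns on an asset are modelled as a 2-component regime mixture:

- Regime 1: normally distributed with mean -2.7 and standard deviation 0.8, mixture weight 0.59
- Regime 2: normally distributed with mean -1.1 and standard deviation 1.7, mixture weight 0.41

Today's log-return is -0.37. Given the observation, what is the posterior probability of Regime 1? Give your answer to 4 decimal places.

P(component k | x) = P(Z=k)·f_k(x) / marginal(x), where marginal(x) = Σ_j P(Z=j)·f_j(x).
Component likelihoods at x = -0.37:
  p_1 = (1/(0.8·√(2π)))·exp(−(-0.37−-2.7)²/(2·0.8²)) = 0.498678·exp(-4.24133) = 0.00717521
  p_2 = (1/(1.7·√(2π)))·exp(−(-0.37−-1.1)²/(2·1.7²)) = 0.234672·exp(-0.09220) = 0.214003
Prior × likelihood for each component:
  P(Z=1)·p_1 = 0.59 × 0.00717521 = 0.00423337
  P(Z=2)·p_2 = 0.41 × 0.214003 = 0.0877413
Sum: 0.00423337 + 0.0877413 = 0.0919747
Responsibility of Regime 1: 0.00423337 / 0.0919747 ≈ 0.0460

0.0460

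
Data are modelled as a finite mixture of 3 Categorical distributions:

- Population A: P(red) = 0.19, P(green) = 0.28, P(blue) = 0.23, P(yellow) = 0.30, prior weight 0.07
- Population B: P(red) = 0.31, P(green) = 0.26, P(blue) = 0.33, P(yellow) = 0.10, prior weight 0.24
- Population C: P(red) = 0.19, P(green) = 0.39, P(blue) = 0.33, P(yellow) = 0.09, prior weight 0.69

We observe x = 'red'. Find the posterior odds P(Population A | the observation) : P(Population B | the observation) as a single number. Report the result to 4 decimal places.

0.1788

Since P(k|x) ∝ w_k f_k(x), the posterior odds are w_i f_i(x) / (w_j f_j(x)).
Component likelihoods at x = 'red':
  p_A = P(red | comp) = 0.19
  p_B = P(red | comp) = 0.31
  p_C = P(red | comp) = 0.19
0.0133 / 0.0744 ≈ 0.1788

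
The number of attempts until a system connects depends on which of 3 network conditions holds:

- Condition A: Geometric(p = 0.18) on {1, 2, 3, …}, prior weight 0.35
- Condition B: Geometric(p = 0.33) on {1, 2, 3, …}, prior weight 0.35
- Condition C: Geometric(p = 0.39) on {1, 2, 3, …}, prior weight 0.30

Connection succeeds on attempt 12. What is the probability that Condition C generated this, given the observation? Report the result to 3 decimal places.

Posterior ∝ prior × likelihood, so P(k | x) ∝ π_k f_k(x); normalise over all components.
Component likelihoods at x = 12:
  f_A = 0.18·(1−0.18)^11 = 0.18·0.112707 = 0.0202873
  f_B = 0.33·(1−0.33)^11 = 0.33·0.012213 = 0.00403029
  f_C = 0.39·(1−0.39)^11 = 0.39·0.00435139 = 0.00169704
Weight by the priors:
  π_A·f_A = 0.35 × 0.0202873 = 0.00710057
  π_B·f_B = 0.35 × 0.00403029 = 0.0014106
  π_C·f_C = 0.30 × 0.00169704 = 0.000509113
Sum: 0.00710057 + 0.0014106 + 0.000509113 = 0.00902028
P(Condition C | data) ≈ 0.056

0.056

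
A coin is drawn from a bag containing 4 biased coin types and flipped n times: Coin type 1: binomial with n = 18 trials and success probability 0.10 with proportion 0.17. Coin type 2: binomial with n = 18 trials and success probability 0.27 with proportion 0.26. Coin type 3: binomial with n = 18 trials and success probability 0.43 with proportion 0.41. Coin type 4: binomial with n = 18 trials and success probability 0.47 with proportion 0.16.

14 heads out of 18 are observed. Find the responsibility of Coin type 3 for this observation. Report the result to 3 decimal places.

Posterior ∝ prior × likelihood, so P(k | x) ∝ P(Z=k) f_k(x); normalise over all components.
Component likelihoods at x = 14 heads out of 18:
  L_1 = 2.00767e-11
  L_2 = 9.50836e-06
  L_3 = 0.0023866
  L_4 = 0.00619719
Prior × likelihood for each component:
  P(Z=1)·L_1 = 0.17 × 2.00767e-11 = 3.41303e-12
  P(Z=2)·L_2 = 0.26 × 9.50836e-06 = 2.47217e-06
  P(Z=3)·L_3 = 0.41 × 0.0023866 = 0.000978505
  P(Z=4)·L_4 = 0.16 × 0.00619719 = 0.000991551
Evidence: 3.41303e-12 + 2.47217e-06 + 0.000978505 + 0.000991551 = 0.00197253
So the posterior for Coin type 3 is 0.000978505 / 0.00197253 ≈ 0.496.

0.496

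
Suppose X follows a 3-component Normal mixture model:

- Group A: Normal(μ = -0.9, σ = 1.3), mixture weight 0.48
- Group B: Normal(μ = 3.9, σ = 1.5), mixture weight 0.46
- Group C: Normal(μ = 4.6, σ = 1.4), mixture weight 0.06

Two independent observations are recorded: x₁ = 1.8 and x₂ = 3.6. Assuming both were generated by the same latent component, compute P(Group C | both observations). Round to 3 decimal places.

0.041

Posterior ∝ prior × likelihood, so P(k | x) ∝ π_k f_k(x); normalise over all components.
Since both observations come from the same component, the likelihood for component k is f_k(x₁)·f_k(x₂).
  f_A = [0.0355041] × [0.000767458] = 2.72479e-05
  f_B = [0.0998183] × [0.260695] = 0.0260221
  f_C = [0.038565] × [0.220797] = 0.00851502
Multiply by the mixture weights:
  π_A·f_A = 0.48 × 2.72479e-05 = 1.3079e-05
  π_B·f_B = 0.46 × 0.0260221 = 0.0119702
  π_C·f_C = 0.06 × 0.00851502 = 0.000510901
Denominator: 1.3079e-05 + 0.0119702 + 0.000510901 = 0.0124942
P(Group C | x₁,x₂) = 0.000510901 / 0.0124942 ≈ 0.041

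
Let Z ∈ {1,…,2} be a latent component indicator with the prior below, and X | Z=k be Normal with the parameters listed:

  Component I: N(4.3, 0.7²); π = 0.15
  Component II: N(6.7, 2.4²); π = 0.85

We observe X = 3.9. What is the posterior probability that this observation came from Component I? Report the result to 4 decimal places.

0.5037

Apply Bayes' rule: the posterior for each component is proportional to its prior times its likelihood at x.
Evaluate each component's likelihood at the observed value:
  f_I = (1/(0.7·√(2π)))·exp(−(3.9−4.3)²/(2·0.7²)) = 0.569918·exp(-0.16327) = 0.484068
  f_II = (1/(2.4·√(2π)))·exp(−(3.9−6.7)²/(2·2.4²)) = 0.166226·exp(-0.68056) = 0.0841661
Prior × likelihood for each component:
  π_I·f_I = 0.15 × 0.484068 = 0.0726103
  π_II·f_II = 0.85 × 0.0841661 = 0.0715412
Sum: 0.0726103 + 0.0715412 = 0.144151
So the posterior for Component I is 0.0726103 / 0.144151 ≈ 0.5037.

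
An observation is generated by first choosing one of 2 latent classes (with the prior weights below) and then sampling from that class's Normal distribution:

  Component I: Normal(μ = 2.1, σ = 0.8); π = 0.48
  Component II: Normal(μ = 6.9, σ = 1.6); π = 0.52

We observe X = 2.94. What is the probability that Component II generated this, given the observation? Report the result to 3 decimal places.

0.042

P(component k | x) = P(Z=k)·f_k(x) / marginal(x), where marginal(x) = Σ_j P(Z=j)·f_j(x).
Component likelihoods at x = 2.94:
  p_I = 0.287353
  p_II = 0.0116581
Prior × likelihood for each component:
  P(Z=I)·p_I = 0.48 × 0.287353 = 0.137929
  P(Z=II)·p_II = 0.52 × 0.0116581 = 0.00606221
Evidence: 0.137929 + 0.00606221 = 0.143991
P(Component II | the observation) ≈ 0.042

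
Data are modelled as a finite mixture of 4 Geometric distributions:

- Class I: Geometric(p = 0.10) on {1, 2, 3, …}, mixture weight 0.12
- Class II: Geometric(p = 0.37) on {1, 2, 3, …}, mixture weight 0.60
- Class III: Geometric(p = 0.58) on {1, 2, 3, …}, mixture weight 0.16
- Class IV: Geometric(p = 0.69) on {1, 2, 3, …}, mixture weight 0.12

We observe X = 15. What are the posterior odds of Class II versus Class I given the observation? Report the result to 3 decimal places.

Since P(k|x) ∝ w_k f_k(x), the posterior odds are w_i f_i(x) / (w_j f_j(x)).
Evaluate each component's likelihood at the observed value:
  p_I = 0.10·(1−0.10)^14 = 0.10·0.228768 = 0.0228768
  p_II = 0.37·(1−0.37)^14 = 0.37·0.00155156 = 0.000574076
  p_III = 0.58·(1−0.58)^14 = 0.58·5.31484e-06 = 3.08261e-06
  p_IV = 0.69·(1−0.69)^14 = 0.69·7.56944e-08 = 5.22291e-08
Posterior odds = (w_II·p_II) / (w_I·p_I) = (0.60·0.000574076) / (0.12·0.0228768) = 0.000344446 / 0.00274522 ≈ 0.125

0.125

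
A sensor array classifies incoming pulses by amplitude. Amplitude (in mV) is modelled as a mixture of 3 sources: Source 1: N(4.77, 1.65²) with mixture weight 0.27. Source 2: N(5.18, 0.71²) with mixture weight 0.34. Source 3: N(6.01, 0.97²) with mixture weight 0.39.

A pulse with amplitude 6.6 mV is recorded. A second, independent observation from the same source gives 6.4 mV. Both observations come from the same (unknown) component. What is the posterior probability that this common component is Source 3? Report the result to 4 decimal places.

By Bayes' theorem, P(k | x) = w_k f_k(x) / Σ_j w_j f_j(x).
Since both observations come from the same component, the likelihood for component k is f_k(x₁)·f_k(x₂).
  f_1 = [(1/(1.65·√(2π)))·exp(−(6.6−4.77)²/(2·1.65²)) = 0.241783·exp(-0.61504) = 0.130712] × [0.148426] = 0.0194012
  f_2 = [(1/(0.71·√(2π)))·exp(−(6.6−5.18)²/(2·0.71²)) = 0.561891·exp(-2.00000) = 0.0760436] × [0.128382] = 0.00976266
  f_3 = [(1/(0.97·√(2π)))·exp(−(6.6−6.01)²/(2·0.97²)) = 0.411281·exp(-0.18498) = 0.341823] × [0.379346] = 0.129669
Unnormalised posteriors:
  w_1·f_1 = 0.27 × 0.0194012 = 0.00523832
  w_2·f_2 = 0.34 × 0.00976266 = 0.0033193
  w_3·f_3 = 0.39 × 0.129669 = 0.050571
Marginal: 0.00523832 + 0.0033193 + 0.050571 = 0.0591286
So the posterior for Source 3 is 0.050571 / 0.0591286 ≈ 0.8553.

0.8553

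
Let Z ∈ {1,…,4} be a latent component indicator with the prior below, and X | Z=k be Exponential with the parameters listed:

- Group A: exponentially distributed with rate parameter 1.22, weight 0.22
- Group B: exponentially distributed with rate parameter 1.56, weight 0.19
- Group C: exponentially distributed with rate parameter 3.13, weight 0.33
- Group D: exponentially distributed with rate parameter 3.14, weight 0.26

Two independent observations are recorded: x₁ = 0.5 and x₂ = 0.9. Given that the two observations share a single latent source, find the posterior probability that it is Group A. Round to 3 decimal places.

0.324

By Bayes' theorem, P(k | x) = P(Z=k) f_k(x) / Σ_j P(Z=j) f_j(x).
Since both observations come from the same component, the likelihood for component k is f_k(x₁)·f_k(x₂).
  f_A = [0.662888] × [0.406916] = 0.26974
  f_B = [0.715113] × [0.383156] = 0.274
  f_C = [0.654445] × [0.187127] = 0.122465
  f_D = [0.653262] × [0.186043] = 0.121535
Weight by the priors:
  P(Z=A)·f_A = 0.22 × 0.26974 = 0.0593427
  P(Z=B)·f_B = 0.19 × 0.274 = 0.0520599
  P(Z=C)·f_C = 0.33 × 0.122465 = 0.0404133
  P(Z=D)·f_D = 0.26 × 0.121535 = 0.0315991
Sum: 0.0593427 + 0.0520599 + 0.0404133 + 0.0315991 = 0.183415
P(Group A | x₁, x₂) ≈ 0.324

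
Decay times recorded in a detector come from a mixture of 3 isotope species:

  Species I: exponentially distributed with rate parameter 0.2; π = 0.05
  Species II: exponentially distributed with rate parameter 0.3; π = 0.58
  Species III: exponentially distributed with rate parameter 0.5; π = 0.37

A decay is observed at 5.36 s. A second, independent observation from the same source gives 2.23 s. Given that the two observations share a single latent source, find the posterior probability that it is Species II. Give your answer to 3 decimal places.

0.680

The responsibility of component k is π_k f_k(x) divided by Σ_j π_j f_j(x).
Since both observations come from the same component, the likelihood for component k is f_k(x₁)·f_k(x₂).
  f_I = [0.0684646] × [0.128037] = 0.00876599
  f_II = [0.0600863] × [0.153666] = 0.00923324
  f_III = [0.0342816] × [0.163958] = 0.00562073
Unnormalised posteriors:
  π_I·f_I = 0.05 × 0.00876599 = 0.000438299
  π_II·f_II = 0.58 × 0.00923324 = 0.00535528
  π_III·f_III = 0.37 × 0.00562073 = 0.00207967
Marginal: 0.000438299 + 0.00535528 + 0.00207967 = 0.00787325
P(Species II | x₁,x₂) = 0.00535528 / 0.00787325 ≈ 0.680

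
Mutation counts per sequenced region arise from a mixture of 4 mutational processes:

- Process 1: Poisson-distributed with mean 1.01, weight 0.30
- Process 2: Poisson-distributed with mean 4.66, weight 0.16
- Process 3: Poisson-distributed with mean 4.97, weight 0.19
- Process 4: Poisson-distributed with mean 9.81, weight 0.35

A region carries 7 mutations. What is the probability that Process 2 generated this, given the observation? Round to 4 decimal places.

P(component k | x) = π_k·f_k(x) / marginal(x), where marginal(x) = Σ_j π_j·f_j(x).
Poisson probabilities:
  L_1 = e^(−1.01)·1.01^7/7! = 7.74786e-05
  L_2 = e^(−4.66)·4.66^7/7! = 0.0896311
  L_3 = e^(−4.97)·4.97^7/7! = 0.103186
  L_4 = e^(−9.81)·9.81^7/7! = 0.0952409
Multiply by the mixture weights:
  π_1·L_1 = 0.30 × 7.74786e-05 = 2.32436e-05
  π_2·L_2 = 0.16 × 0.0896311 = 0.014341
  π_3·L_3 = 0.19 × 0.103186 = 0.0196053
  π_4·L_4 = 0.35 × 0.0952409 = 0.0333343
Denominator: 2.32436e-05 + 0.014341 + 0.0196053 + 0.0333343 = 0.0673039
So the posterior for Process 2 is 0.014341 / 0.0673039 ≈ 0.2131.

0.2131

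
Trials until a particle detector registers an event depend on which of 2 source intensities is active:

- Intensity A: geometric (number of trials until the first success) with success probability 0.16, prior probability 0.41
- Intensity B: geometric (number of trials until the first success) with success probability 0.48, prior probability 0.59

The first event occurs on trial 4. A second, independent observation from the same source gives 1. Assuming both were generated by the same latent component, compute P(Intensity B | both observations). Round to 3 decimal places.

The responsibility of component k is P(Z=k) f_k(x) divided by Σ_j P(Z=j) f_j(x).
Since both observations come from the same component, the likelihood for component k is f_k(x₁)·f_k(x₂).
  L_A = [0.16·(1−0.16)^3 = 0.16·0.592704 = 0.0948326] × [0.16] = 0.0151732
  L_B = [0.48·(1−0.48)^3 = 0.48·0.140608 = 0.0674918] × [0.48] = 0.0323961
Prior × likelihood for each component:
  P(Z=A)·L_A = 0.41 × 0.0151732 = 0.00622102
  P(Z=B)·L_B = 0.59 × 0.0323961 = 0.0191137
Sum: 0.00622102 + 0.0191137 = 0.0253347
So the posterior for Intensity B is 0.0191137 / 0.0253347 ≈ 0.754.

0.754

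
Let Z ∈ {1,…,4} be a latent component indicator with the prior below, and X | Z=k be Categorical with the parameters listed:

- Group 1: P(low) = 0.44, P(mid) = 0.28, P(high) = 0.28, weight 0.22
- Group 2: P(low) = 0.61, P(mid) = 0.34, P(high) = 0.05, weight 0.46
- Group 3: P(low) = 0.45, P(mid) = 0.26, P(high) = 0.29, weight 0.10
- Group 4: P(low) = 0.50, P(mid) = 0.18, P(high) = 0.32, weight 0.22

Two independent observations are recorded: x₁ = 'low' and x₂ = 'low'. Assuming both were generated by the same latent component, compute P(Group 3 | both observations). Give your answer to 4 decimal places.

0.0701

P(component k | x) = π_k·f_k(x) / marginal(x), where marginal(x) = Σ_j π_j·f_j(x).
Since both observations come from the same component, the likelihood for component k is f_k(x₁)·f_k(x₂).
  L_1 = [0.44] × [0.44] = 0.1936
  L_2 = [0.61] × [0.61] = 0.3721
  L_3 = [0.45] × [0.45] = 0.2025
  L_4 = [0.5] × [0.5] = 0.25
Prior × likelihood for each component:
  π_1·L_1 = 0.22 × 0.1936 = 0.042592
  π_2·L_2 = 0.46 × 0.3721 = 0.171166
  π_3·L_3 = 0.10 × 0.2025 = 0.02025
  π_4·L_4 = 0.22 × 0.25 = 0.055
Normaliser: 0.042592 + 0.171166 + 0.02025 + 0.055 = 0.289008
P(Group 3 | data) ≈ 0.0701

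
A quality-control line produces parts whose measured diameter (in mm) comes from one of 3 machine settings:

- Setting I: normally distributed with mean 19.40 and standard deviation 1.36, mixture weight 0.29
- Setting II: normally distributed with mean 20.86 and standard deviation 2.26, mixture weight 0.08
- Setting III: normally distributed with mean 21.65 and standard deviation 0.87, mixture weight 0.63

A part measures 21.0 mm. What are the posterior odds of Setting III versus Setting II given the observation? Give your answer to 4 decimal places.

15.5046

The posterior odds equal the prior odds times the likelihood ratio: (π_i/π_j)·(f_i(x)/f_j(x)).
Component likelihoods at x = 21.0 mm:
  L_I = (1/(1.36·√(2π)))·exp(−(21.0−19.40)²/(2·1.36²)) = 0.293340·exp(-0.69204) = 0.146832
  L_II = (1/(2.26·√(2π)))·exp(−(21.0−20.86)²/(2·2.26²)) = 0.176523·exp(-0.00192) = 0.176185
  L_III = (1/(0.87·√(2π)))·exp(−(21.0−21.65)²/(2·0.87²)) = 0.458554·exp(-0.27910) = 0.34688
0.218535 / 0.0140948 ≈ 15.5046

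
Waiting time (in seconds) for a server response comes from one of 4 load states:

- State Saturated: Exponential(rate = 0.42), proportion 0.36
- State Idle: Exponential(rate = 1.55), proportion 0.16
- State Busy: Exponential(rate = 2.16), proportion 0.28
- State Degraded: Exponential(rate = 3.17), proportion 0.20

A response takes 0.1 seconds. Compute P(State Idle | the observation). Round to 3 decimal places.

0.163

The responsibility of component k is π_k f_k(x) divided by Σ_j π_j f_j(x).
Evaluate each component's likelihood at the observed value:
  L_Saturated = 0.42·e^(−0.42·0.1) = 0.42·e^(−0.0420) = 0.402725
  L_Idle = 1.55·e^(−1.55·0.1) = 1.55·e^(−0.1550) = 1.32744
  L_Busy = 2.16·e^(−2.16·0.1) = 2.16·e^(−0.2160) = 1.74039
  L_Degraded = 3.17·e^(−3.17·0.1) = 3.17·e^(−0.3170) = 2.30881
Multiply by the mixture weights:
  π_Saturated·L_Saturated = 0.36 × 0.402725 = 0.144981
  π_Idle·L_Idle = 0.16 × 1.32744 = 0.212391
  π_Busy·L_Busy = 0.28 × 1.74039 = 0.487309
  π_Degraded·L_Degraded = 0.20 × 2.30881 = 0.461762
Denominator: 0.144981 + 0.212391 + 0.487309 + 0.461762 = 1.30644
P(State Idle | 0.1 seconds) = 0.212391 / 1.30644 ≈ 0.163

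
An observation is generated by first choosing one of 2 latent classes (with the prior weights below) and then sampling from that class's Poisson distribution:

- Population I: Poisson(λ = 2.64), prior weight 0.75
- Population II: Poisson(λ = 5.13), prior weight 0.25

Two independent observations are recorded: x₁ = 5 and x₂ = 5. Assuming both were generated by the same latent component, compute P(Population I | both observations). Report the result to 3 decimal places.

0.362

P(component k | x) = w_k·f_k(x) / marginal(x), where marginal(x) = Σ_j w_j·f_j(x).
Since both observations come from the same component, the likelihood for component k is f_k(x₁)·f_k(x₂).
  f_I = [0.0762607] × [0.0762607] = 0.0058157
  f_II = [0.175176] × [0.175176] = 0.0306867
Weight by the priors:
  w_I·f_I = 0.75 × 0.0058157 = 0.00436177
  w_II·f_II = 0.25 × 0.0306867 = 0.00767167
Normaliser: 0.00436177 + 0.00767167 = 0.0120334
P(Population I | x) = 0.00436177 / 0.0120334 ≈ 0.362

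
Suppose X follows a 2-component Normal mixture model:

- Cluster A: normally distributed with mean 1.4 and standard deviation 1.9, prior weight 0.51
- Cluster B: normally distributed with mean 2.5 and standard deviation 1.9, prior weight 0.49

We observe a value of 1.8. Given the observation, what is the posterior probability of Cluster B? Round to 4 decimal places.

Posterior ∝ prior × likelihood, so P(k | x) ∝ w_k f_k(x); normalise over all components.
Evaluate each component's likelihood at the observed value:
  p_A = (1/(1.9·√(2π)))·exp(−(1.8−1.4)²/(2·1.9²)) = 0.209970·exp(-0.02216) = 0.205368
  p_B = (1/(1.9·√(2π)))·exp(−(1.8−2.5)²/(2·1.9²)) = 0.209970·exp(-0.06787) = 0.196192
Multiply by the mixture weights:
  w_A·p_A = 0.51 × 0.205368 = 0.104738
  w_B·p_B = 0.49 × 0.196192 = 0.0961343
Normaliser: 0.104738 + 0.0961343 = 0.200872
P(Cluster B | 1.8) = 0.0961343 / 0.200872 ≈ 0.4786

0.4786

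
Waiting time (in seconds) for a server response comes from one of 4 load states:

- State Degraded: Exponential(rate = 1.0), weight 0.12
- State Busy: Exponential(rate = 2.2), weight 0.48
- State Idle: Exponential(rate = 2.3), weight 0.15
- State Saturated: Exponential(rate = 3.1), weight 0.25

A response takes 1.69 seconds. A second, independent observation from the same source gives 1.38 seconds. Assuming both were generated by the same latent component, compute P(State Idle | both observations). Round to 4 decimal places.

The responsibility of component k is w_k f_k(x) divided by Σ_j w_j f_j(x).
Since both observations come from the same component, the likelihood for component k is f_k(x₁)·f_k(x₂).
  p_Degraded = [0.18452] × [0.251579] = 0.0464212
  p_Busy = [0.0534215] × [0.105659] = 0.00564443
  p_Idle = [0.0471656] × [0.0962226] = 0.0045384
  p_Saturated = [0.0164472] × [0.0429982] = 0.000707201
Weight by the priors:
  w_Degraded·p_Degraded = 0.12 × 0.0464212 = 0.00557054
  w_Busy·p_Busy = 0.48 × 0.00564443 = 0.00270933
  w_Idle·p_Idle = 0.15 × 0.0045384 = 0.000680759
  w_Saturated·p_Saturated = 0.25 × 0.000707201 = 0.0001768
Marginal: 0.00557054 + 0.00270933 + 0.000680759 + 0.0001768 = 0.00913743
Responsibility of State Idle: 0.000680759 / 0.00913743 ≈ 0.0745

0.0745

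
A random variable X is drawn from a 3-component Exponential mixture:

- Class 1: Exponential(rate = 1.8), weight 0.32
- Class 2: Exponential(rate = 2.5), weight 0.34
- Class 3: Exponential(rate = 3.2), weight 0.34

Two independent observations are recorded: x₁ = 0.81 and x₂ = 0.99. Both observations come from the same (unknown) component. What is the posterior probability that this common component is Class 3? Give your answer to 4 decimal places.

Apply Bayes' rule: the posterior for each component is proportional to its prior times its likelihood at x.
Since both observations come from the same component, the likelihood for component k is f_k(x₁)·f_k(x₂).
  f_1 = [0.418862] × [0.302942] = 0.126891
  f_2 = [0.329985] × [0.210407] = 0.0694312
  f_3 = [0.239584] × [0.134681] = 0.0322674
Multiply by the mixture weights:
  w_1·f_1 = 0.32 × 0.126891 = 0.0406051
  w_2·f_2 = 0.34 × 0.0694312 = 0.0236066
  w_3·f_3 = 0.34 × 0.0322674 = 0.0109709
Evidence: 0.0406051 + 0.0236066 + 0.0109709 = 0.0751827
P(Class 3 | x) = 0.0109709 / 0.0751827 ≈ 0.1459

0.1459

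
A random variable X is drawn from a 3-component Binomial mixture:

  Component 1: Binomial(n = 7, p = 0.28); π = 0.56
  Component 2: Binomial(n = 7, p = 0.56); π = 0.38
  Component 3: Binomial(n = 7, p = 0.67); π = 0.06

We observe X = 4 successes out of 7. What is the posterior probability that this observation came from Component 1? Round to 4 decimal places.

Posterior ∝ prior × likelihood, so P(k | x) ∝ π_k f_k(x); normalise over all components.
Evaluate each component's likelihood at the observed value:
  f_1 = C(7,4)·0.28^4·0.72^3 = 35·0.00614656·0.373248 = 0.0802967
  f_2 = C(7,4)·0.56^4·0.44^3 = 35·0.098345·0.085184 = 0.29321
  f_3 = C(7,4)·0.67^4·0.33^3 = 35·0.201511·0.035937 = 0.25346
Weight by the priors:
  π_1·f_1 = 0.56 × 0.0802967 = 0.0449661
  π_2·f_2 = 0.38 × 0.29321 = 0.11142
  π_3·f_3 = 0.06 × 0.25346 = 0.0152076
Marginal: 0.0449661 + 0.11142 + 0.0152076 = 0.171593
So the posterior for Component 1 is 0.0449661 / 0.171593 ≈ 0.2621.

0.2621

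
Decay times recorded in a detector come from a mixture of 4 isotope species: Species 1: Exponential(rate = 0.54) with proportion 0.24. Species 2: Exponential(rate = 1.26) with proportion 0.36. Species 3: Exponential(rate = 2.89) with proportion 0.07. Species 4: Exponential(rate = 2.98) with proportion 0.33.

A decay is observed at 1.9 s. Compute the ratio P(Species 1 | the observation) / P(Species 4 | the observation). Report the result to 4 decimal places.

Only the two components matter; the odds are (π_i f_i(x)) / (π_j f_j(x)).
Evaluate each component's likelihood at the observed value:
  f_1 = 0.54·e^(−0.54·1.9) = 0.54·e^(−1.0260) = 0.193556
  f_2 = 1.26·e^(−1.26·1.9) = 1.26·e^(−2.3940) = 0.114993
  f_3 = 2.89·e^(−2.89·1.9) = 2.89·e^(−5.4910) = 0.0119175
  f_4 = 2.98·e^(−2.98·1.9) = 2.98·e^(−5.6620) = 0.0103572
Odds = (0.24/0.33) × (0.193556/0.0103572) = 0.727273 × 18.6882 ≈ 13.5914

13.5914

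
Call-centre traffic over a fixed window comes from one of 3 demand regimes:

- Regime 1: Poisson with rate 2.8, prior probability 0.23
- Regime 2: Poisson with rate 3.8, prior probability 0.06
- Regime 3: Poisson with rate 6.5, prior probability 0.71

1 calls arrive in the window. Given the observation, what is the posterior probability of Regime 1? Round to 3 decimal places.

Apply Bayes' rule: the posterior for each component is proportional to its prior times its likelihood at x.
Evaluate each component's likelihood at the observed value:
  f_1 = e^(−2.8)·2.8^1/1! = 0.170268
  f_2 = e^(−3.8)·3.8^1/1! = 0.0850089
  f_3 = e^(−6.5)·6.5^1/1! = 0.00977235
Multiply by the mixture weights:
  w_1·f_1 = 0.23 × 0.170268 = 0.0391617
  w_2·f_2 = 0.06 × 0.0850089 = 0.00510054
  w_3·f_3 = 0.71 × 0.00977235 = 0.00693837
Marginal: 0.0391617 + 0.00510054 + 0.00693837 = 0.0512006
P(Regime 1 | data) ≈ 0.765

0.765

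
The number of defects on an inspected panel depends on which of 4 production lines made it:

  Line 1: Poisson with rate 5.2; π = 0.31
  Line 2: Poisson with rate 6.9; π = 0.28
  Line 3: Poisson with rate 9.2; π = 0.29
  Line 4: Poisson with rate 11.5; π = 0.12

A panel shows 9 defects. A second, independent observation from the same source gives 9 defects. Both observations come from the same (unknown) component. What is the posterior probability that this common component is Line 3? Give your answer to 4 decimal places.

0.5311

Posterior ∝ prior × likelihood, so P(k | x) ∝ P(Z=k) f_k(x); normalise over all components.
Since both observations come from the same component, the likelihood for component k is f_k(x₁)·f_k(x₂).
  L_1 = [e^(−5.2)·5.2^9/9! = 0.0422606] × [0.0422606] = 0.00178596
  L_2 = [e^(−6.9)·6.9^9/9! = 0.0984571] × [0.0984571] = 0.00969379
  L_3 = [e^(−9.2)·9.2^9/9! = 0.131467] × [0.131467] = 0.0172837
  L_4 = [e^(−11.5)·11.5^9/9! = 0.0982044] × [0.0982044] = 0.00964411
Unnormalised posteriors:
  P(Z=1)·L_1 = 0.31 × 0.00178596 = 0.000553647
  P(Z=2)·L_2 = 0.28 × 0.00969379 = 0.00271426
  P(Z=3)·L_3 = 0.29 × 0.0172837 = 0.00501227
  P(Z=4)·L_4 = 0.12 × 0.00964411 = 0.00115729
Marginal: 0.000553647 + 0.00271426 + 0.00501227 + 0.00115729 = 0.00943747
Responsibility of Line 3: 0.00501227 / 0.00943747 ≈ 0.5311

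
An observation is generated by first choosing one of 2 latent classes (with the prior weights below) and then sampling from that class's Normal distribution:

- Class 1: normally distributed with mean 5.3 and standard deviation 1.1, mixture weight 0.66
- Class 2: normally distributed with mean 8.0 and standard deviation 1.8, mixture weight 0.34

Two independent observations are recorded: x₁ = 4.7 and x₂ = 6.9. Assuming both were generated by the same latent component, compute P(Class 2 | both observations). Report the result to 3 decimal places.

Apply Bayes' rule: the posterior for each component is proportional to its prior times its likelihood at x.
Since both observations come from the same component, the likelihood for component k is f_k(x₁)·f_k(x₂).
  f_1 = [0.312544] × [0.125921] = 0.0393559
  f_2 = [0.041284] × [0.183883] = 0.00759144
Prior × likelihood for each component:
  π_1·f_1 = 0.66 × 0.0393559 = 0.0259749
  π_2·f_2 = 0.34 × 0.00759144 = 0.00258109
Sum: 0.0259749 + 0.00258109 = 0.028556
P(Class 2 | data) ≈ 0.090

0.090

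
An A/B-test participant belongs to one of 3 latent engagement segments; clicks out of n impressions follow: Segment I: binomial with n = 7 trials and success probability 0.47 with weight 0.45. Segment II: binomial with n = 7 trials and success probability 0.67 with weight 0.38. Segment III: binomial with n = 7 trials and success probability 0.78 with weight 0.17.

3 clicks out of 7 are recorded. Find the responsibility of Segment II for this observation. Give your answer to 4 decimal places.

Posterior ∝ prior × likelihood, so P(k | x) ∝ w_k f_k(x); normalise over all components.
Evaluate each component's likelihood at the observed value:
  f_I = C(7,3)·0.47^3·0.53^4 = 35·0.103823·0.0789048 = 0.286725
  f_II = C(7,3)·0.67^3·0.33^4 = 35·0.300763·0.0118592 = 0.124838
  f_III = C(7,3)·0.78^3·0.22^4 = 35·0.474552·0.00234256 = 0.0389083
Multiply by the mixture weights:
  w_I·f_I = 0.45 × 0.286725 = 0.129026
  w_II·f_II = 0.38 × 0.124838 = 0.0474386
  w_III·f_III = 0.17 × 0.0389083 = 0.00661442
Denominator: 0.129026 + 0.0474386 + 0.00661442 = 0.183079
So the posterior for Segment II is 0.0474386 / 0.183079 ≈ 0.2591.

0.2591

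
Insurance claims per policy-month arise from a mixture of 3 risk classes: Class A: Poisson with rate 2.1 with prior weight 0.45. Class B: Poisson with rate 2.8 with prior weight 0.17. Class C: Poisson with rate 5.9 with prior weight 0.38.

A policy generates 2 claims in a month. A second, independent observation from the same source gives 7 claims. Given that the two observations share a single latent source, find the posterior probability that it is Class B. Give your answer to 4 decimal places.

0.1811

The responsibility of component k is w_k f_k(x) divided by Σ_j w_j f_j(x).
Since both observations come from the same component, the likelihood for component k is f_k(x₁)·f_k(x₂).
  f_A = [e^(−2.1)·2.1^2/2! = 0.270016] × [0.00437609] = 0.00118162
  f_B = [e^(−2.8)·2.8^2/2! = 0.238375] × [0.0162799] = 0.00388072
  f_C = [e^(−5.9)·5.9^2/2! = 0.04768] × [0.135268] = 0.0064496
Multiply by the mixture weights:
  w_A·f_A = 0.45 × 0.00118162 = 0.000531727
  w_B·f_B = 0.17 × 0.00388072 = 0.000659723
  w_C·f_C = 0.38 × 0.0064496 = 0.00245085
Sum: 0.000531727 + 0.000659723 + 0.00245085 = 0.0036423
P(Class B | x₁,x₂) = 0.000659723 / 0.0036423 ≈ 0.1811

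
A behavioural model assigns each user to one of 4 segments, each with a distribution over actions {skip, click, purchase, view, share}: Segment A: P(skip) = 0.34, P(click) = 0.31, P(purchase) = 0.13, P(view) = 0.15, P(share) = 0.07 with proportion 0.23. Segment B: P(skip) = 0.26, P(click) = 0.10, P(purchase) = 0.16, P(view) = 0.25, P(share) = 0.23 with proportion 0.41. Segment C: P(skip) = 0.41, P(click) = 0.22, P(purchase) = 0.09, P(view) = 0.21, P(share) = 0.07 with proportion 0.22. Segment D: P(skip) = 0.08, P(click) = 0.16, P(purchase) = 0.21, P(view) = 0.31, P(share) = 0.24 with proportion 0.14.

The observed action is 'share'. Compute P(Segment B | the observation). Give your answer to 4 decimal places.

By Bayes' theorem, P(k | x) = P(Z=k) f_k(x) / Σ_j P(Z=j) f_j(x).
Categorical probabilities:
  p_A = P(share | comp) = 0.07
  p_B = P(share | comp) = 0.23
  p_C = P(share | comp) = 0.07
  p_D = P(share | comp) = 0.24
Multiply by the mixture weights:
  P(Z=A)·p_A = 0.23 × 0.07 = 0.0161
  P(Z=B)·p_B = 0.41 × 0.23 = 0.0943
  P(Z=C)·p_C = 0.22 × 0.07 = 0.0154
  P(Z=D)·p_D = 0.14 × 0.24 = 0.0336
Evidence: 0.0161 + 0.0943 + 0.0154 + 0.0336 = 0.1594
P(Segment B | 'share') = 0.0943 / 0.1594 ≈ 0.5916

0.5916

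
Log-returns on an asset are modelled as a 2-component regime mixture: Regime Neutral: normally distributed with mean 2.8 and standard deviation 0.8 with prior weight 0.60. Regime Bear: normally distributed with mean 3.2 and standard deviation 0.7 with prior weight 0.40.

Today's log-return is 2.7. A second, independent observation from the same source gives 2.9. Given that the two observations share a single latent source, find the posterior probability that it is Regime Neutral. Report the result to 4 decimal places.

0.6153

P(component k | x) = w_k·f_k(x) / marginal(x), where marginal(x) = Σ_j w_j·f_j(x).
Since both observations come from the same component, the likelihood for component k is f_k(x₁)·f_k(x₂).
  f_Neutral = [0.494797] × [0.494797] = 0.244824
  f_Bear = [0.441593] × [0.51991] = 0.229589
Prior × likelihood for each component:
  w_Neutral·f_Neutral = 0.60 × 0.244824 = 0.146895
  w_Bear·f_Bear = 0.40 × 0.229589 = 0.0918355
Normaliser: 0.146895 + 0.0918355 = 0.23873
So the posterior for Regime Neutral is 0.146895 / 0.23873 ≈ 0.6153.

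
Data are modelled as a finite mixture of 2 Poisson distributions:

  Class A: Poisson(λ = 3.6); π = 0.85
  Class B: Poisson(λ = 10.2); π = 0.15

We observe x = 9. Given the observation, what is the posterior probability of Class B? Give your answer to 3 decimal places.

The responsibility of component k is π_k f_k(x) divided by Σ_j π_j f_j(x).
Component likelihoods at x = 9:
  L_A = e^(−3.6)·3.6^9/9! = 0.00764715
  L_B = e^(−10.2)·10.2^9/9! = 0.122415
Unnormalised posteriors:
  π_A·L_A = 0.85 × 0.00764715 = 0.00650007
  π_B·L_B = 0.15 × 0.122415 = 0.0183623
Marginal: 0.00650007 + 0.0183623 = 0.0248623
P(Class B | the observation) = 0.0183623 / 0.0248623 ≈ 0.739

0.739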